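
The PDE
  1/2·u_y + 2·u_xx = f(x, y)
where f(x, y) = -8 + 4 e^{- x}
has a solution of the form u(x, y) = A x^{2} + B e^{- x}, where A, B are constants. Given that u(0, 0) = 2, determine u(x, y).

Substitute the ansatz u = A x^{2} + B e^{- x} into the left-hand side.
Derivatives of the ansatz:
  u_y = 0
  u_xx = 2 A + B e^{- x}
Term by term:
  1/2·u_y = 0
  2·u_xx = 4 A + 2 B e^{- x}
So the left-hand side equals
  4 A + 2 B e^{- x}
This must equal f(x, y) = -8 + 4 e^{- x} identically.
Matching coefficients of the independent functions:
  [constant term]:  4 A = -8
  [e^{- x}]:  2 B = 4
Solving: A = -2, B = 2.
Check against the point condition:
  u(0, 0) = 2  ⟹  B = 2  ✓
Hence u(x, y) = - 2 x^{2} + 2 e^{- x}.

Answer: u(x, y) = - 2 x^{2} + 2 e^{- x}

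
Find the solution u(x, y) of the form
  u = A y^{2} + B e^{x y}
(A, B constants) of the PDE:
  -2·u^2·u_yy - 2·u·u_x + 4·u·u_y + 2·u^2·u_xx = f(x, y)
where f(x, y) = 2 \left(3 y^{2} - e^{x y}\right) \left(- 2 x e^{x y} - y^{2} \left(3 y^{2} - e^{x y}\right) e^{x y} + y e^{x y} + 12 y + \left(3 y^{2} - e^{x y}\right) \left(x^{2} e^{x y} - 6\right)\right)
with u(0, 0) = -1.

Substitute the ansatz u = A y^{2} + B e^{x y} into the left-hand side.
Derivatives of the ansatz:
  u_yy = 2 A + B x^{2} e^{x y}
  u_x = B y e^{x y}
  u_y = 2 A y + B x e^{x y}
  u_xx = B y^{2} e^{x y}
Term by term:
  -2·u^2·u_yy = - 4 A^{3} y^{4} - 2 A^{2} B x^{2} y^{4} e^{x y} - 8 A^{2} B y^{2} e^{x y} - 4 A B^{2} x^{2} y^{2} e^{2 x y} - 4 A B^{2} e^{2 x y} - 2 B^{3} x^{2} e^{3 x y}
  -2·u·u_x = - 2 A B y^{3} e^{x y} - 2 B^{2} y e^{2 x y}
  4·u·u_y = 8 A^{2} y^{3} + 4 A B x y^{2} e^{x y} + 8 A B y e^{x y} + 4 B^{2} x e^{2 x y}
  2·u^2·u_xx = 2 A^{2} B y^{6} e^{x y} + 4 A B^{2} y^{4} e^{2 x y} + 2 B^{3} y^{2} e^{3 x y}
So the left-hand side equals
  - 4 A^{3} y^{4} - 2 A^{2} B x^{2} y^{4} e^{x y} + 2 A^{2} B y^{6} e^{x y} - 8 A^{2} B y^{2} e^{x y} + 8 A^{2} y^{3} - 4 A B^{2} x^{2} y^{2} e^{2 x y} + 4 A B^{2} y^{4} e^{2 x y} - 4 A B^{2} e^{2 x y} + 4 A B x y^{2} e^{x y} - 2 A B y^{3} e^{x y} + 8 A B y e^{x y} - 2 B^{3} x^{2} e^{3 x y} + 2 B^{3} y^{2} e^{3 x y} + 4 B^{2} x e^{2 x y} - 2 B^{2} y e^{2 x y}
This must equal f(x, y) identically; expanded, f = 18 x^{2} y^{4} e^{x y} - 12 x^{2} y^{2} e^{2 x y} + 2 x^{2} e^{3 x y} - 12 x y^{2} e^{x y} + 4 x e^{2 x y} - 18 y^{6} e^{x y} + 12 y^{4} e^{2 x y} - 108 y^{4} + 6 y^{3} e^{x y} + 72 y^{3} - 2 y^{2} e^{3 x y} + 72 y^{2} e^{x y} - 2 y e^{2 x y} - 24 y e^{x y} - 12 e^{2 x y}.
Matching coefficients of the independent functions:
(each divided by its leading coefficient; functions giving the same equation are listed together)
  [y^{3}]:  A^{2} - 9 = 0
  [y^{4}]:  A^{3} - 27 = 0
  [x e^{2 x y}, y e^{2 x y}]:  B^{2} - 1 = 0
  [x^{2} e^{3 x y}, y^{2} e^{3 x y}]:  B^{3} + 1 = 0
  [y e^{x y}, y^{3} e^{x y}, x y^{2} e^{x y}]:  A B + 3 = 0
  [y^{2} e^{x y}, y^{6} e^{x y}, x^{2} y^{4} e^{x y}]:  A^{2} B + 9 = 0
  [y^{4} e^{2 x y}, x^{2} y^{2} e^{2 x y}, e^{2 x y}]:  A B^{2} - 3 = 0
Solving: A = 3, B = -1.
Check against the point condition:
  u(0, 0) = -1  ⟹  B = -1  ✓
Hence u(x, y) = 3 y^{2} - e^{x y}.

Answer: u(x, y) = 3 y^{2} - e^{x y}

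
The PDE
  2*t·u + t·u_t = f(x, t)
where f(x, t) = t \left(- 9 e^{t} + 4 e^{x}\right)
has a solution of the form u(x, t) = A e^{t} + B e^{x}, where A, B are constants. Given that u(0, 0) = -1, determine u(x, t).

Answer: u(x, t) = - 3 e^{t} + 2 e^{x}

Derivation:
Substitute the ansatz u = A e^{t} + B e^{x} into the left-hand side.
Derivatives of the ansatz:
  u_t = A e^{t}
Term by term:
  2*t·u = 2 A t e^{t} + 2 B t e^{x}
  t·u_t = A t e^{t}
So the left-hand side equals
  3 A t e^{t} + 2 B t e^{x}
This must equal f(x, t) = t \left(- 9 e^{t} + 4 e^{x}\right) identically.
Matching coefficients of the independent functions:
  [t e^{t}]:  3 A = -9
  [t e^{x}]:  2 B = 4
Solving: A = -3, B = 2.
Check against the point condition:
  u(0, 0) = -1  ⟹  A + B = -1  ✓
Hence u(x, t) = - 3 e^{t} + 2 e^{x}.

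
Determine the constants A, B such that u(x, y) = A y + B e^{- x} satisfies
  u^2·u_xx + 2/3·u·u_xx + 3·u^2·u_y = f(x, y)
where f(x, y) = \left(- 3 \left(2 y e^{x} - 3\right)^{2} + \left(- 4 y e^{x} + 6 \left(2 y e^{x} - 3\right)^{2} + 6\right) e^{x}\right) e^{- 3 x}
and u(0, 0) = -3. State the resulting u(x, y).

Substitute the ansatz u = A y + B e^{- x} into the left-hand side.
Derivatives of the ansatz:
  u_xx = B e^{- x}
  u_y = A
Term by term:
  u^2·u_xx = A^{2} B y^{2} e^{- x} + 2 A B^{2} y e^{- 2 x} + B^{3} e^{- 3 x}
  2/3·u·u_xx = \frac{2 A B y e^{- x}}{3} + \frac{2 B^{2} e^{- 2 x}}{3}
  3·u^2·u_y = 3 A^{3} y^{2} + 6 A^{2} B y e^{- x} + 3 A B^{2} e^{- 2 x}
So the left-hand side equals
  3 A^{3} y^{2} + A^{2} B y^{2} e^{- x} + 6 A^{2} B y e^{- x} + 2 A B^{2} y e^{- 2 x} + 3 A B^{2} e^{- 2 x} + \frac{2 A B y e^{- x}}{3} + B^{3} e^{- 3 x} + \frac{2 B^{2} e^{- 2 x}}{3}
This must equal f(x, y) identically; expanded, f = 24 y^{2} - 12 y^{2} e^{- x} - 76 y e^{- x} + 36 y e^{- 2 x} + 60 e^{- 2 x} - 27 e^{- 3 x}.
Matching coefficients of the independent functions:
  [y^{2}]:  3 A^{3} = 24
  [y e^{- 2 x}]:  2 A B^{2} = 36
  [y e^{- x}]:  6 A^{2} B + \frac{2 A B}{3} = -76
  [y^{2} e^{- x}]:  A^{2} B = -12
  [e^{- 3 x}]:  B^{3} = -27
  [e^{- 2 x}]:  3 A B^{2} + \frac{2 B^{2}}{3} = 60
Solving: A = 2, B = -3.
Check against the point condition:
  u(0, 0) = -3  ⟹  B = -3  ✓
Hence u(x, y) = 2 y - 3 e^{- x}.

Answer: u(x, y) = 2 y - 3 e^{- x}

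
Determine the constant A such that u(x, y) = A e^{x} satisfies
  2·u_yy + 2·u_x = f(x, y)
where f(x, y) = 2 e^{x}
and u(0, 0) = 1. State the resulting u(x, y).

Answer: u(x, y) = e^{x}

Derivation:
Substitute the ansatz u = A e^{x} into the left-hand side.
Derivatives of the ansatz:
  u_yy = 0
  u_x = A e^{x}
Term by term:
  2·u_yy = 0
  2·u_x = 2 A e^{x}
So the left-hand side equals
  2 A e^{x}
This must equal f(x, y) = 2 e^{x} identically.
Matching coefficients of the independent functions:
  [e^{x}]:  2 A = 2
Solving: A = 1.
Check against the point condition:
  u(0, 0) = 1  ⟹  A = 1  ✓
Hence u(x, y) = e^{x}.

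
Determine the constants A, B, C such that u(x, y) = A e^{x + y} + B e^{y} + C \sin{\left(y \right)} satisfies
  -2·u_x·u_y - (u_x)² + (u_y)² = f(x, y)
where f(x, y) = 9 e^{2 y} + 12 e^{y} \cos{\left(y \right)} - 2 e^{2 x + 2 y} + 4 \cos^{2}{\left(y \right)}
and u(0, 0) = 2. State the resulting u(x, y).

Substitute the ansatz u = A e^{x + y} + B e^{y} + C \sin{\left(y \right)} into the left-hand side.
Derivatives of the ansatz:
  u_x = A e^{x} e^{y}
  u_y = A e^{x} e^{y} + B e^{y} + C \cos{\left(y \right)}
Term by term:
  -2·u_x·u_y = - 2 A^{2} e^{2 x} e^{2 y} - 2 A B e^{x} e^{2 y} - 2 A C e^{x} e^{y} \cos{\left(y \right)}
  -(u_x)² = - A^{2} e^{2 x} e^{2 y}
  (u_y)² = A^{2} e^{2 x} e^{2 y} + 2 A B e^{x} e^{2 y} + 2 A C e^{x} e^{y} \cos{\left(y \right)} + B^{2} e^{2 y} + 2 B C e^{y} \cos{\left(y \right)} + C^{2} \cos^{2}{\left(y \right)}
So the left-hand side equals
  - 2 A^{2} e^{2 x} e^{2 y} + B^{2} e^{2 y} + 2 B C e^{y} \cos{\left(y \right)} + C^{2} \cos^{2}{\left(y \right)}
This must equal f(x, y) identically; expanded, f = - 2 e^{2 x} e^{2 y} + 9 e^{2 y} + 12 e^{y} \cos{\left(y \right)} + 4 \cos^{2}{\left(y \right)}.
Matching coefficients of the independent functions:
  [e^{2 x} e^{2 y}]:  - 2 A^{2} = -2
  [e^{y} \cos{\left(y \right)}]:  2 B C = 12
  [e^{2 y}]:  B^{2} = 9
  [\cos^{2}{\left(y \right)}]:  C^{2} = 4
These equations allow (A, B, C) = (-1, -3, -2) or (-1, 3, 2) or (1, -3, -2) or (1, 3, 2).
Impose the point condition(s):
  u(0, 0) = 2  ⟹  A + B = 2
Only A = -1, B = 3, C = 2 satisfies everything.
Hence u(x, y) = 3 e^{y} - e^{x + y} + 2 \sin{\left(y \right)}.

Answer: u(x, y) = 3 e^{y} - e^{x + y} + 2 \sin{\left(y \right)}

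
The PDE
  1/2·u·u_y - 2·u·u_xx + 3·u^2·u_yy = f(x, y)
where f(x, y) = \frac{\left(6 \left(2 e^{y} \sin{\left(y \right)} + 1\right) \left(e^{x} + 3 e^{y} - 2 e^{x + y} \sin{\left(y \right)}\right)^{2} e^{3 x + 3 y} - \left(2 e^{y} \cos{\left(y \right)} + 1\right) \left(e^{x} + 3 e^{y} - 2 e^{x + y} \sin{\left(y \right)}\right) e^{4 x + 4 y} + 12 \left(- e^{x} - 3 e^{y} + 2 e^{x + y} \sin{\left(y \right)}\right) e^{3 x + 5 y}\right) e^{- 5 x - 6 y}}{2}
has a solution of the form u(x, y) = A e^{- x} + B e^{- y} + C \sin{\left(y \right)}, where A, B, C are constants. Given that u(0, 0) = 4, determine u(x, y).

Substitute the ansatz u = A e^{- x} + B e^{- y} + C \sin{\left(y \right)} into the left-hand side.
Derivatives of the ansatz:
  u_y = - B e^{- y} + C \cos{\left(y \right)}
  u_xx = A e^{- x}
  u_yy = B e^{- y} - C \sin{\left(y \right)}
Term by term:
  1/2·u·u_y = - \frac{A B e^{- x} e^{- y}}{2} + \frac{A C e^{- x} \cos{\left(y \right)}}{2} - \frac{B^{2} e^{- 2 y}}{2} - \frac{B C e^{- y} \sin{\left(y \right)}}{2} + \frac{B C e^{- y} \cos{\left(y \right)}}{2} + \frac{C^{2} \sin{\left(y \right)} \cos{\left(y \right)}}{2}
  -2·u·u_xx = - 2 A^{2} e^{- 2 x} - 2 A B e^{- x} e^{- y} - 2 A C e^{- x} \sin{\left(y \right)}
  3·u^2·u_yy = 3 A^{2} B e^{- 2 x} e^{- y} - 3 A^{2} C e^{- 2 x} \sin{\left(y \right)} + 6 A B^{2} e^{- x} e^{- 2 y} - 6 A C^{2} e^{- x} \sin^{2}{\left(y \right)} + 3 B^{3} e^{- 3 y} + 3 B^{2} C e^{- 2 y} \sin{\left(y \right)} - 3 B C^{2} e^{- y} \sin^{2}{\left(y \right)} - 3 C^{3} \sin^{3}{\left(y \right)}
So the left-hand side equals
  3 A^{2} B e^{- 2 x} e^{- y} - 3 A^{2} C e^{- 2 x} \sin{\left(y \right)} - 2 A^{2} e^{- 2 x} + 6 A B^{2} e^{- x} e^{- 2 y} - \frac{5 A B e^{- x} e^{- y}}{2} - 6 A C^{2} e^{- x} \sin^{2}{\left(y \right)} - 2 A C e^{- x} \sin{\left(y \right)} + \frac{A C e^{- x} \cos{\left(y \right)}}{2} + 3 B^{3} e^{- 3 y} + 3 B^{2} C e^{- 2 y} \sin{\left(y \right)} - \frac{B^{2} e^{- 2 y}}{2} - 3 B C^{2} e^{- y} \sin^{2}{\left(y \right)} - \frac{B C e^{- y} \sin{\left(y \right)}}{2} + \frac{B C e^{- y} \cos{\left(y \right)}}{2} - 3 C^{3} \sin^{3}{\left(y \right)} + \frac{C^{2} \sin{\left(y \right)} \cos{\left(y \right)}}{2}
This must equal f(x, y) identically; expanded, f = 24 \sin^{3}{\left(y \right)} + 2 \sin{\left(y \right)} \cos{\left(y \right)} - 12 e^{- y} \sin^{2}{\left(y \right)} + e^{- y} \sin{\left(y \right)} - e^{- y} \cos{\left(y \right)} - 6 e^{- 2 y} \sin{\left(y \right)} - \frac{e^{- 2 y}}{2} + 3 e^{- 3 y} - 72 e^{- x} \sin^{2}{\left(y \right)} + 12 e^{- x} \sin{\left(y \right)} - 3 e^{- x} \cos{\left(y \right)} - \frac{15 e^{- x} e^{- y}}{2} + 18 e^{- x} e^{- 2 y} + 54 e^{- 2 x} \sin{\left(y \right)} - 18 e^{- 2 x} + 27 e^{- 2 x} e^{- y}.
Matching coefficients of the independent functions:
(each divided by its leading coefficient; functions giving the same equation are listed together)
  [e^{- 2 x} e^{- y}]:  A^{2} B - 9 = 0
  [e^{- 2 x} \sin{\left(y \right)}]:  A^{2} C + 18 = 0
  [e^{- x} e^{- 2 y}]:  A B^{2} - 3 = 0
  [e^{- x} e^{- y}]:  A B - 3 = 0
  [e^{- x} \sin{\left(y \right)}, e^{- x} \cos{\left(y \right)}]:  A C + 6 = 0
  [e^{- x} \sin^{2}{\left(y \right)}]:  A C^{2} - 12 = 0
  [e^{- 2 y} \sin{\left(y \right)}]:  B^{2} C + 2 = 0
  [e^{- y} \sin{\left(y \right)}, e^{- y} \cos{\left(y \right)}]:  B C + 2 = 0
  [e^{- y} \sin^{2}{\left(y \right)}]:  B C^{2} - 4 = 0
  [\sin{\left(y \right)} \cos{\left(y \right)}]:  C^{2} - 4 = 0
  [e^{- 2 x}]:  A^{2} - 9 = 0
  [e^{- 3 y}]:  B^{3} - 1 = 0
  [e^{- 2 y}]:  B^{2} - 1 = 0
  [\sin^{3}{\left(y \right)}]:  C^{3} + 8 = 0
Solving: A = 3, B = 1, C = -2.
Check against the point condition:
  u(0, 0) = 4  ⟹  A + B = 4  ✓
Hence u(x, y) = - 2 \sin{\left(y \right)} + e^{- y} + 3 e^{- x}.

Answer: u(x, y) = - 2 \sin{\left(y \right)} + e^{- y} + 3 e^{- x}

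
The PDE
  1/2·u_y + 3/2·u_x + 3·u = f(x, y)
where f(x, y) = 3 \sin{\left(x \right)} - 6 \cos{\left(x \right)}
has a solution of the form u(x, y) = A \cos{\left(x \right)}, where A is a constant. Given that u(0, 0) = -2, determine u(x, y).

Answer: u(x, y) = - 2 \cos{\left(x \right)}

Derivation:
Substitute the ansatz u = A \cos{\left(x \right)} into the left-hand side.
Derivatives of the ansatz:
  u_y = 0
  u_x = - A \sin{\left(x \right)}
Term by term:
  1/2·u_y = 0
  3/2·u_x = - \frac{3 A \sin{\left(x \right)}}{2}
  3·u = 3 A \cos{\left(x \right)}
So the left-hand side equals
  - \frac{3 A \sin{\left(x \right)}}{2} + 3 A \cos{\left(x \right)}
This must equal f(x, y) = 3 \sin{\left(x \right)} - 6 \cos{\left(x \right)} identically.
Matching coefficients of the independent functions:
  [\sin{\left(x \right)}]:  - \frac{3 A}{2} = 3
  [\cos{\left(x \right)}]:  3 A = -6
Solving: A = -2.
Check against the point condition:
  u(0, 0) = -2  ⟹  A = -2  ✓
Hence u(x, y) = - 2 \cos{\left(x \right)}.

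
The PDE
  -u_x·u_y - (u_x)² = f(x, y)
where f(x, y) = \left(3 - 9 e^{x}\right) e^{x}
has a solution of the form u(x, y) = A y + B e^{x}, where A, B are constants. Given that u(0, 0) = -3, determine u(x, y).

Substitute the ansatz u = A y + B e^{x} into the left-hand side.
Derivatives of the ansatz:
  u_x = B e^{x}
  u_y = A
Term by term:
  -u_x·u_y = - A B e^{x}
  -(u_x)² = - B^{2} e^{2 x}
So the left-hand side equals
  - A B e^{x} - B^{2} e^{2 x}
This must equal f(x, y) identically; expanded, f = - 9 e^{2 x} + 3 e^{x}.
Matching coefficients of the independent functions:
  [e^{x}]:  - A B = 3
  [e^{2 x}]:  - B^{2} = -9
These equations allow (A, B) = (-1, 3) or (1, -3).
Impose the point condition(s):
  u(0, 0) = -3  ⟹  B = -3
Only A = 1, B = -3 satisfies everything.
Hence u(x, y) = y - 3 e^{x}.

Answer: u(x, y) = y - 3 e^{x}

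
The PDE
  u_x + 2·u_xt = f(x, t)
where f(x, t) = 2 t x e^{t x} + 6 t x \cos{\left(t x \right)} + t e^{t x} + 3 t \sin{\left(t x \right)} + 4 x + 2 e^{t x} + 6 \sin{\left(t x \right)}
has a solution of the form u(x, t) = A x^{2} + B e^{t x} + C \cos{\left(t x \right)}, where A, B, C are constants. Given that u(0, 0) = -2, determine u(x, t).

Substitute the ansatz u = A x^{2} + B e^{t x} + C \cos{\left(t x \right)} into the left-hand side.
Derivatives of the ansatz:
  u_x = 2 A x + B t e^{t x} - C t \sin{\left(t x \right)}
  u_xt = B t x e^{t x} + B e^{t x} - C t x \cos{\left(t x \right)} - C \sin{\left(t x \right)}
Term by term:
  u_x = 2 A x + B t e^{t x} - C t \sin{\left(t x \right)}
  2·u_xt = 2 B t x e^{t x} + 2 B e^{t x} - 2 C t x \cos{\left(t x \right)} - 2 C \sin{\left(t x \right)}
So the left-hand side equals
  2 A x + 2 B t x e^{t x} + B t e^{t x} + 2 B e^{t x} - 2 C t x \cos{\left(t x \right)} - C t \sin{\left(t x \right)} - 2 C \sin{\left(t x \right)}
This must equal f(x, t) = 2 t x e^{t x} + 6 t x \cos{\left(t x \right)} + t e^{t x} + 3 t \sin{\left(t x \right)} + 4 x + 2 e^{t x} + 6 \sin{\left(t x \right)} identically.
Matching coefficients of the independent functions:
  [x]:  2 A = 4
  [t e^{t x}]:  B = 1
  [t \sin{\left(t x \right)}]:  - C = 3
  [t x e^{t x}, e^{t x}]:  2 B = 2
  [t x \cos{\left(t x \right)}, \sin{\left(t x \right)}]:  - 2 C = 6
Solving: A = 2, B = 1, C = -3.
Check against the point condition:
  u(0, 0) = -2  ⟹  B + C = -2  ✓
Hence u(x, t) = 2 x^{2} + e^{t x} - 3 \cos{\left(t x \right)}.

Answer: u(x, t) = 2 x^{2} + e^{t x} - 3 \cos{\left(t x \right)}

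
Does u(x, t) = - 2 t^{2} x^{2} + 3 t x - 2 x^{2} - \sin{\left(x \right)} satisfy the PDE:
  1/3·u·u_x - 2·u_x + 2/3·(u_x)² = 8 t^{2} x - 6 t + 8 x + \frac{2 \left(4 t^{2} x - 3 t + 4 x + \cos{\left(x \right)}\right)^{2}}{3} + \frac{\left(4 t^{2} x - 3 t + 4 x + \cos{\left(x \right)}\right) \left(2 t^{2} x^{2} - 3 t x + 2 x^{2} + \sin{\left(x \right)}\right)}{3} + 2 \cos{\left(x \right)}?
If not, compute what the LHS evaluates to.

Evaluate each term of the left-hand side for u = - 2 t^{2} x^{2} + 3 t x - 2 x^{2} - \sin{\left(x \right)}.
Derivatives:
  u_x = - 4 t^{2} x + 3 t - 4 x - \cos{\left(x \right)}
Terms:
  1/3·u·u_x = \frac{\left(4 t^{2} x - 3 t + 4 x + \cos{\left(x \right)}\right) \left(2 t^{2} x^{2} - 3 t x + 2 x^{2} + \sin{\left(x \right)}\right)}{3}
  -2·u_x = 8 t^{2} x - 6 t + 8 x + 2 \cos{\left(x \right)}
  2/3·(u_x)² = \frac{2 \left(4 t^{2} x - 3 t + 4 x + \cos{\left(x \right)}\right)^{2}}{3}
Sum: LHS = 8 t^{2} x - 6 t + 8 x + \frac{2 \left(4 t^{2} x - 3 t + 4 x + \cos{\left(x \right)}\right)^{2}}{3} + \frac{\left(4 t^{2} x - 3 t + 4 x + \cos{\left(x \right)}\right) \left(2 t^{2} x^{2} - 3 t x + 2 x^{2} + \sin{\left(x \right)}\right)}{3} + 2 \cos{\left(x \right)}
This is exactly the given right-hand side, so u is a solution.

Answer: Yes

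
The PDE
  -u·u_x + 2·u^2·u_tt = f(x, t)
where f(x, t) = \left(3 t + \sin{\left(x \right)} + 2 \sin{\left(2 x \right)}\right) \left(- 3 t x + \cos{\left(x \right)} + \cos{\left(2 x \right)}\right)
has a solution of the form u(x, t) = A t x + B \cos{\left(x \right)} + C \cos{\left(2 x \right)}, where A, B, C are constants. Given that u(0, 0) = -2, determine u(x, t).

Answer: u(x, t) = 3 t x - \cos{\left(x \right)} - \cos{\left(2 x \right)}

Derivation:
Substitute the ansatz u = A t x + B \cos{\left(x \right)} + C \cos{\left(2 x \right)} into the left-hand side.
Derivatives of the ansatz:
  u_x = A t - B \sin{\left(x \right)} - 2 C \sin{\left(2 x \right)}
  u_tt = 0
Term by term:
  -u·u_x = - A^{2} t^{2} x + A B t x \sin{\left(x \right)} - A B t \cos{\left(x \right)} + 2 A C t x \sin{\left(2 x \right)} - A C t \cos{\left(2 x \right)} + B^{2} \sin{\left(x \right)} \cos{\left(x \right)} + B C \sin{\left(x \right)} \cos{\left(2 x \right)} + 2 B C \sin{\left(2 x \right)} \cos{\left(x \right)} + 2 C^{2} \sin{\left(2 x \right)} \cos{\left(2 x \right)}
  2·u^2·u_tt = 0
So the left-hand side equals
  - A^{2} t^{2} x + A B t x \sin{\left(x \right)} - A B t \cos{\left(x \right)} + 2 A C t x \sin{\left(2 x \right)} - A C t \cos{\left(2 x \right)} + B^{2} \sin{\left(x \right)} \cos{\left(x \right)} + B C \sin{\left(x \right)} \cos{\left(2 x \right)} + 2 B C \sin{\left(2 x \right)} \cos{\left(x \right)} + 2 C^{2} \sin{\left(2 x \right)} \cos{\left(2 x \right)}
This must equal f(x, t) identically; expanded, f = - 9 t^{2} x - 3 t x \sin{\left(x \right)} - 6 t x \sin{\left(2 x \right)} + 3 t \cos{\left(x \right)} + 3 t \cos{\left(2 x \right)} + \sin{\left(x \right)} \cos{\left(x \right)} + \sin{\left(x \right)} \cos{\left(2 x \right)} + 2 \sin{\left(2 x \right)} \cos{\left(x \right)} + 2 \sin{\left(2 x \right)} \cos{\left(2 x \right)}.
Matching coefficients of the independent functions:
  [t \cos{\left(x \right)}]:  - A B = 3
  [t \cos{\left(2 x \right)}]:  - A C = 3
  [t^{2} x]:  - A^{2} = -9
  [\sin{\left(x \right)} \cos{\left(x \right)}]:  B^{2} = 1
  [\sin{\left(x \right)} \cos{\left(2 x \right)}]:  B C = 1
  [\sin{\left(2 x \right)} \cos{\left(x \right)}]:  2 B C = 2
  [\sin{\left(2 x \right)} \cos{\left(2 x \right)}]:  2 C^{2} = 2
  [t x \sin{\left(x \right)}]:  A B = -3
  [t x \sin{\left(2 x \right)}]:  2 A C = -6
These equations allow (A, B, C) = (-3, 1, 1) or (3, -1, -1).
Impose the point condition(s):
  u(0, 0) = -2  ⟹  B + C = -2
Only A = 3, B = -1, C = -1 satisfies everything.
Hence u(x, t) = 3 t x - \cos{\left(x \right)} - \cos{\left(2 x \right)}.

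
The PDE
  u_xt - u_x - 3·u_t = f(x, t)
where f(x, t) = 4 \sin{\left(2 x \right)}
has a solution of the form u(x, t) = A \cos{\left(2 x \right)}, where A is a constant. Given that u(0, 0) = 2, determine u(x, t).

Substitute the ansatz u = A \cos{\left(2 x \right)} into the left-hand side.
Derivatives of the ansatz:
  u_xt = 0
  u_x = - 2 A \sin{\left(2 x \right)}
  u_t = 0
Term by term:
  u_xt = 0
  -u_x = 2 A \sin{\left(2 x \right)}
  -3·u_t = 0
So the left-hand side equals
  2 A \sin{\left(2 x \right)}
This must equal f(x, t) = 4 \sin{\left(2 x \right)} identically.
Matching coefficients of the independent functions:
  [\sin{\left(2 x \right)}]:  2 A = 4
Solving: A = 2.
Check against the point condition:
  u(0, 0) = 2  ⟹  A = 2  ✓
Hence u(x, t) = 2 \cos{\left(2 x \right)}.

Answer: u(x, t) = 2 \cos{\left(2 x \right)}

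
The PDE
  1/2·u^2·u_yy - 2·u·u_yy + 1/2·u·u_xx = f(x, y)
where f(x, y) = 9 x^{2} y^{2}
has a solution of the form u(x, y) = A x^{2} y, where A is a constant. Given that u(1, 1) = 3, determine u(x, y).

Substitute the ansatz u = A x^{2} y into the left-hand side.
Derivatives of the ansatz:
  u_yy = 0
  u_xx = 2 A y
Term by term:
  1/2·u^2·u_yy = 0
  -2·u·u_yy = 0
  1/2·u·u_xx = A^{2} x^{2} y^{2}
So the left-hand side equals
  A^{2} x^{2} y^{2}
This must equal f(x, y) = 9 x^{2} y^{2} identically.
Matching coefficients of the independent functions:
  [x^{2} y^{2}]:  A^{2} = 9
These equations allow (A) = (-3) or (3).
Impose the point condition(s):
  u(1, 1) = 3  ⟹  A = 3
Only A = 3 satisfies everything.
Hence u(x, y) = 3 x^{2} y.

Answer: u(x, y) = 3 x^{2} y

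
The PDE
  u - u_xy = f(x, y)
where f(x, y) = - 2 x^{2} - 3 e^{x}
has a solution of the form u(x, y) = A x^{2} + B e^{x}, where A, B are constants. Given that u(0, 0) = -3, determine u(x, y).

Substitute the ansatz u = A x^{2} + B e^{x} into the left-hand side.
Derivatives of the ansatz:
  u_xy = 0
Term by term:
  u = A x^{2} + B e^{x}
  -u_xy = 0
So the left-hand side equals
  A x^{2} + B e^{x}
This must equal f(x, y) = - 2 x^{2} - 3 e^{x} identically.
Matching coefficients of the independent functions:
  [x^{2}]:  A = -2
  [e^{x}]:  B = -3
Solving: A = -2, B = -3.
Check against the point condition:
  u(0, 0) = -3  ⟹  B = -3  ✓
Hence u(x, y) = - 2 x^{2} - 3 e^{x}.

Answer: u(x, y) = - 2 x^{2} - 3 e^{x}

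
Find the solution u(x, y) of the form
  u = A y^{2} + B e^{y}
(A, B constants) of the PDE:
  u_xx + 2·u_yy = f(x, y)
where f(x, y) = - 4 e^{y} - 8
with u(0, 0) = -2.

Substitute the ansatz u = A y^{2} + B e^{y} into the left-hand side.
Derivatives of the ansatz:
  u_xx = 0
  u_yy = 2 A + B e^{y}
Term by term:
  u_xx = 0
  2·u_yy = 4 A + 2 B e^{y}
So the left-hand side equals
  4 A + 2 B e^{y}
This must equal f(x, y) = - 4 e^{y} - 8 identically.
Matching coefficients of the independent functions:
  [constant term]:  4 A = -8
  [e^{y}]:  2 B = -4
Solving: A = -2, B = -2.
Check against the point condition:
  u(0, 0) = -2  ⟹  B = -2  ✓
Hence u(x, y) = - 2 y^{2} - 2 e^{y}.

Answer: u(x, y) = - 2 y^{2} - 2 e^{y}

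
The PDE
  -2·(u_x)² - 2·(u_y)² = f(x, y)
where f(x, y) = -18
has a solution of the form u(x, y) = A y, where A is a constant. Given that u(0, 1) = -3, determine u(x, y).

Answer: u(x, y) = - 3 y

Derivation:
Substitute the ansatz u = A y into the left-hand side.
Derivatives of the ansatz:
  u_x = 0
  u_y = A
Term by term:
  -2·(u_x)² = 0
  -2·(u_y)² = - 2 A^{2}
So the left-hand side equals
  - 2 A^{2}
This must equal f(x, y) = -18 identically.
Matching coefficients of the independent functions:
  [constant term]:  - 2 A^{2} = -18
These equations allow (A) = (-3) or (3).
Impose the point condition(s):
  u(0, 1) = -3  ⟹  A = -3
Only A = -3 satisfies everything.
Hence u(x, y) = - 3 y.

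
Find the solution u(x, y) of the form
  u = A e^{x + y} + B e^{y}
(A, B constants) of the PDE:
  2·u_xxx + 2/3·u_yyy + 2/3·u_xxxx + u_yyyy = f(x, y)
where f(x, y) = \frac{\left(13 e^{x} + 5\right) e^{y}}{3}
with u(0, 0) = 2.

Substitute the ansatz u = A e^{x + y} + B e^{y} into the left-hand side.
Derivatives of the ansatz:
  u_xxx = A e^{x} e^{y}
  u_yyy = A e^{x} e^{y} + B e^{y}
  u_xxxx = A e^{x} e^{y}
  u_yyyy = A e^{x} e^{y} + B e^{y}
Term by term:
  2·u_xxx = 2 A e^{x} e^{y}
  2/3·u_yyy = \frac{2 A e^{x} e^{y}}{3} + \frac{2 B e^{y}}{3}
  2/3·u_xxxx = \frac{2 A e^{x} e^{y}}{3}
  u_yyyy = A e^{x} e^{y} + B e^{y}
So the left-hand side equals
  \frac{13 A e^{x} e^{y}}{3} + \frac{5 B e^{y}}{3}
This must equal f(x, y) identically; expanded, f = \frac{13 e^{x} e^{y}}{3} + \frac{5 e^{y}}{3}.
Matching coefficients of the independent functions:
  [e^{x} e^{y}]:  \frac{13 A}{3} = \frac{13}{3}
  [e^{y}]:  \frac{5 B}{3} = \frac{5}{3}
Solving: A = 1, B = 1.
Check against the point condition:
  u(0, 0) = 2  ⟹  A + B = 2  ✓
Hence u(x, y) = e^{y} + e^{x + y}.

Answer: u(x, y) = e^{y} + e^{x + y}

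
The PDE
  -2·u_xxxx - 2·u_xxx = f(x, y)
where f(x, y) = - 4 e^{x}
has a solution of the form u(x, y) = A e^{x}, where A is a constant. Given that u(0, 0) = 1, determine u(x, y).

Substitute the ansatz u = A e^{x} into the left-hand side.
Derivatives of the ansatz:
  u_xxxx = A e^{x}
  u_xxx = A e^{x}
Term by term:
  -2·u_xxxx = - 2 A e^{x}
  -2·u_xxx = - 2 A e^{x}
So the left-hand side equals
  - 4 A e^{x}
This must equal f(x, y) = - 4 e^{x} identically.
Matching coefficients of the independent functions:
  [e^{x}]:  - 4 A = -4
Solving: A = 1.
Check against the point condition:
  u(0, 0) = 1  ⟹  A = 1  ✓
Hence u(x, y) = e^{x}.

Answer: u(x, y) = e^{x}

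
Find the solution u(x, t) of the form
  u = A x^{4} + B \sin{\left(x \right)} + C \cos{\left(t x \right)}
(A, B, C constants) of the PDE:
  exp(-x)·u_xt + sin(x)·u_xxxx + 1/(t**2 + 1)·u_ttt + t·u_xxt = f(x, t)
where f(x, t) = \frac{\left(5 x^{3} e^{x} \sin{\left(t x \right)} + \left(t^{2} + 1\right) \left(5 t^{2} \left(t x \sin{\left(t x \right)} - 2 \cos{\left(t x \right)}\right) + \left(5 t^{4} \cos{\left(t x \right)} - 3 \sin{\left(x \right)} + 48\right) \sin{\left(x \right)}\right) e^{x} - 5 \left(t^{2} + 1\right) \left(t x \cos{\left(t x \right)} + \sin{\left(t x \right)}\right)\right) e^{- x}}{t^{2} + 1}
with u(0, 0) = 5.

Substitute the ansatz u = A x^{4} + B \sin{\left(x \right)} + C \cos{\left(t x \right)} into the left-hand side.
Derivatives of the ansatz:
  u_xt = - C t x \cos{\left(t x \right)} - C \sin{\left(t x \right)}
  u_xxxx = 24 A + B \sin{\left(x \right)} + C t^{4} \cos{\left(t x \right)}
  u_ttt = C x^{3} \sin{\left(t x \right)}
  u_xxt = C t^{2} x \sin{\left(t x \right)} - 2 C t \cos{\left(t x \right)}
Term by term:
  exp(-x)·u_xt = - C t x e^{- x} \cos{\left(t x \right)} - C e^{- x} \sin{\left(t x \right)}
  sin(x)·u_xxxx = 24 A \sin{\left(x \right)} + B \sin^{2}{\left(x \right)} + C t^{4} \sin{\left(x \right)} \cos{\left(t x \right)}
  1/(t**2 + 1)·u_ttt = \frac{C x^{3} \sin{\left(t x \right)}}{t^{2} + 1}
  t·u_xxt = C t^{3} x \sin{\left(t x \right)} - 2 C t^{2} \cos{\left(t x \right)}
So the left-hand side equals
  24 A \sin{\left(x \right)} + B \sin^{2}{\left(x \right)} + C t^{4} \sin{\left(x \right)} \cos{\left(t x \right)} + C t^{3} x \sin{\left(t x \right)} - 2 C t^{2} \cos{\left(t x \right)} - C t x e^{- x} \cos{\left(t x \right)} + \frac{C x^{3} \sin{\left(t x \right)}}{t^{2} + 1} - C e^{- x} \sin{\left(t x \right)}
This must equal f(x, t) identically; expanded, f = 5 t^{4} \sin{\left(x \right)} \cos{\left(t x \right)} + 5 t^{3} x \sin{\left(t x \right)} - 10 t^{2} \cos{\left(t x \right)} - 5 t x e^{- x} \cos{\left(t x \right)} + \frac{5 x^{3} \sin{\left(t x \right)}}{t^{2} + 1} - 3 \sin^{2}{\left(x \right)} + 48 \sin{\left(x \right)} - 5 e^{- x} \sin{\left(t x \right)}.
Matching coefficients of the independent functions:
  [t^{2} \cos{\left(t x \right)}]:  - 2 C = -10
  [e^{- x} \sin{\left(t x \right)}, t x e^{- x} \cos{\left(t x \right)}]:  - C = -5
  [t^{3} x \sin{\left(t x \right)}, t^{4} \sin{\left(x \right)} \cos{\left(t x \right)}, \frac{x^{3} \sin{\left(t x \right)}}{t^{2} + 1}]:  C = 5
  [\sin{\left(x \right)}]:  24 A = 48
  [\sin^{2}{\left(x \right)}]:  B = -3
Solving: A = 2, B = -3, C = 5.
Check against the point condition:
  u(0, 0) = 5  ⟹  C = 5  ✓
Hence u(x, t) = 2 x^{4} - 3 \sin{\left(x \right)} + 5 \cos{\left(t x \right)}.

Answer: u(x, t) = 2 x^{4} - 3 \sin{\left(x \right)} + 5 \cos{\left(t x \right)}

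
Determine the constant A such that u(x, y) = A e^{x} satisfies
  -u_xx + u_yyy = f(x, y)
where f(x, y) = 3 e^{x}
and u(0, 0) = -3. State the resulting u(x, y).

Answer: u(x, y) = - 3 e^{x}

Derivation:
Substitute the ansatz u = A e^{x} into the left-hand side.
Derivatives of the ansatz:
  u_xx = A e^{x}
  u_yyy = 0
Term by term:
  -u_xx = - A e^{x}
  u_yyy = 0
So the left-hand side equals
  - A e^{x}
This must equal f(x, y) = 3 e^{x} identically.
Matching coefficients of the independent functions:
  [e^{x}]:  - A = 3
Solving: A = -3.
Check against the point condition:
  u(0, 0) = -3  ⟹  A = -3  ✓
Hence u(x, y) = - 3 e^{x}.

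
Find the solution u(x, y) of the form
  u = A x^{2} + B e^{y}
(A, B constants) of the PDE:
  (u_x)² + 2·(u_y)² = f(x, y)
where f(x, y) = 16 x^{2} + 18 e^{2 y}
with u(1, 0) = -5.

Substitute the ansatz u = A x^{2} + B e^{y} into the left-hand side.
Derivatives of the ansatz:
  u_x = 2 A x
  u_y = B e^{y}
Term by term:
  (u_x)² = 4 A^{2} x^{2}
  2·(u_y)² = 2 B^{2} e^{2 y}
So the left-hand side equals
  4 A^{2} x^{2} + 2 B^{2} e^{2 y}
This must equal f(x, y) = 16 x^{2} + 18 e^{2 y} identically.
Matching coefficients of the independent functions:
  [x^{2}]:  4 A^{2} = 16
  [e^{2 y}]:  2 B^{2} = 18
These equations allow (A, B) = (-2, -3) or (-2, 3) or (2, -3) or (2, 3).
Impose the point condition(s):
  u(1, 0) = -5  ⟹  A + B = -5
Only A = -2, B = -3 satisfies everything.
Hence u(x, y) = - 2 x^{2} - 3 e^{y}.

Answer: u(x, y) = - 2 x^{2} - 3 e^{y}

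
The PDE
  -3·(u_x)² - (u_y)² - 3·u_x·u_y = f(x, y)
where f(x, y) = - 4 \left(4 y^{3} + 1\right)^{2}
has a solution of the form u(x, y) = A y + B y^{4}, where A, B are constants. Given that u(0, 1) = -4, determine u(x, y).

Answer: u(x, y) = - 2 y^{4} - 2 y

Derivation:
Substitute the ansatz u = A y + B y^{4} into the left-hand side.
Derivatives of the ansatz:
  u_x = 0
  u_y = A + 4 B y^{3}
Term by term:
  -3·(u_x)² = 0
  -(u_y)² = - A^{2} - 8 A B y^{3} - 16 B^{2} y^{6}
  -3·u_x·u_y = 0
So the left-hand side equals
  - A^{2} - 8 A B y^{3} - 16 B^{2} y^{6}
This must equal f(x, y) identically; expanded, f = - 64 y^{6} - 32 y^{3} - 4.
Matching coefficients of the independent functions:
  [constant term]:  - A^{2} = -4
  [y^{3}]:  - 8 A B = -32
  [y^{6}]:  - 16 B^{2} = -64
These equations allow (A, B) = (-2, -2) or (2, 2).
Impose the point condition(s):
  u(0, 1) = -4  ⟹  A + B = -4
Only A = -2, B = -2 satisfies everything.
Hence u(x, y) = - 2 y^{4} - 2 y.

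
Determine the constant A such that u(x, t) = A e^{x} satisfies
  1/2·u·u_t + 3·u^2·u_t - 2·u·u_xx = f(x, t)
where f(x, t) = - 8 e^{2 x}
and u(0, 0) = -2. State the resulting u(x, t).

Substitute the ansatz u = A e^{x} into the left-hand side.
Derivatives of the ansatz:
  u_t = 0
  u_xx = A e^{x}
Term by term:
  1/2·u·u_t = 0
  3·u^2·u_t = 0
  -2·u·u_xx = - 2 A^{2} e^{2 x}
So the left-hand side equals
  - 2 A^{2} e^{2 x}
This must equal f(x, t) = - 8 e^{2 x} identically.
Matching coefficients of the independent functions:
  [e^{2 x}]:  - 2 A^{2} = -8
These equations allow (A) = (-2) or (2).
Impose the point condition(s):
  u(0, 0) = -2  ⟹  A = -2
Only A = -2 satisfies everything.
Hence u(x, t) = - 2 e^{x}.

Answer: u(x, t) = - 2 e^{x}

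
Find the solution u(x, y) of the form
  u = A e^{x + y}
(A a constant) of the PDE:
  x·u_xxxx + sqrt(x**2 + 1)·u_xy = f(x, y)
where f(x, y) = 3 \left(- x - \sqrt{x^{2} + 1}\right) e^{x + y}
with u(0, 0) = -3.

Substitute the ansatz u = A e^{x + y} into the left-hand side.
Derivatives of the ansatz:
  u_xxxx = A e^{x} e^{y}
  u_xy = A e^{x} e^{y}
Term by term:
  x·u_xxxx = A x e^{x} e^{y}
  sqrt(x**2 + 1)·u_xy = A \sqrt{x^{2} + 1} e^{x} e^{y}
So the left-hand side equals
  A x e^{x} e^{y} + A \sqrt{x^{2} + 1} e^{x} e^{y}
This must equal f(x, y) identically; expanded, f = - 3 x e^{x} e^{y} - 3 \sqrt{x^{2} + 1} e^{x} e^{y}.
Matching coefficients of the independent functions:
  [x e^{x} e^{y}, \sqrt{x^{2} + 1} e^{x} e^{y}]:  A = -3
Solving: A = -3.
Check against the point condition:
  u(0, 0) = -3  ⟹  A = -3  ✓
Hence u(x, y) = - 3 e^{x + y}.

Answer: u(x, y) = - 3 e^{x + y}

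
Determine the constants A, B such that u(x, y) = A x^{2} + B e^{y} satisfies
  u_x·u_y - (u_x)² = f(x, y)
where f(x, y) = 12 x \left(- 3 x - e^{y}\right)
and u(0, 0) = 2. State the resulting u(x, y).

Substitute the ansatz u = A x^{2} + B e^{y} into the left-hand side.
Derivatives of the ansatz:
  u_x = 2 A x
  u_y = B e^{y}
Term by term:
  u_x·u_y = 2 A B x e^{y}
  -(u_x)² = - 4 A^{2} x^{2}
So the left-hand side equals
  - 4 A^{2} x^{2} + 2 A B x e^{y}
This must equal f(x, y) identically; expanded, f = - 36 x^{2} - 12 x e^{y}.
Matching coefficients of the independent functions:
  [x^{2}]:  - 4 A^{2} = -36
  [x e^{y}]:  2 A B = -12
These equations allow (A, B) = (-3, 2) or (3, -2).
Impose the point condition(s):
  u(0, 0) = 2  ⟹  B = 2
Only A = -3, B = 2 satisfies everything.
Hence u(x, y) = - 3 x^{2} + 2 e^{y}.

Answer: u(x, y) = - 3 x^{2} + 2 e^{y}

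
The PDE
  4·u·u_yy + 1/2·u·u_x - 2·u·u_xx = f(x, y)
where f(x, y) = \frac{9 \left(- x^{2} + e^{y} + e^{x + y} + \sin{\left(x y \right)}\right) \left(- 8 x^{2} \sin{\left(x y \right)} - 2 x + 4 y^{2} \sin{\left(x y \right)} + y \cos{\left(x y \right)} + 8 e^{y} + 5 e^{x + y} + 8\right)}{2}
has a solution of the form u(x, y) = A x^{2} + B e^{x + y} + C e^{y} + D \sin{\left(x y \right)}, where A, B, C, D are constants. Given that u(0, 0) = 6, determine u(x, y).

Answer: u(x, y) = - 3 x^{2} + 3 e^{y} + 3 e^{x + y} + 3 \sin{\left(x y \right)}

Derivation:
Substitute the ansatz u = A x^{2} + B e^{x + y} + C e^{y} + D \sin{\left(x y \right)} into the left-hand side.
Derivatives of the ansatz:
  u_yy = B e^{x} e^{y} + C e^{y} - D x^{2} \sin{\left(x y \right)}
  u_x = 2 A x + B e^{x} e^{y} + D y \cos{\left(x y \right)}
  u_xx = 2 A + B e^{x} e^{y} - D y^{2} \sin{\left(x y \right)}
Term by term:
  4·u·u_yy = 4 A B x^{2} e^{x} e^{y} + 4 A C x^{2} e^{y} - 4 A D x^{4} \sin{\left(x y \right)} + 4 B^{2} e^{2 x} e^{2 y} + 8 B C e^{x} e^{2 y} - 4 B D x^{2} e^{x} e^{y} \sin{\left(x y \right)} + 4 B D e^{x} e^{y} \sin{\left(x y \right)} + 4 C^{2} e^{2 y} - 4 C D x^{2} e^{y} \sin{\left(x y \right)} + 4 C D e^{y} \sin{\left(x y \right)} - 4 D^{2} x^{2} \sin^{2}{\left(x y \right)}
  1/2·u·u_x = A^{2} x^{3} + \frac{A B x^{2} e^{x} e^{y}}{2} + A B x e^{x} e^{y} + A C x e^{y} + \frac{A D x^{2} y \cos{\left(x y \right)}}{2} + A D x \sin{\left(x y \right)} + \frac{B^{2} e^{2 x} e^{2 y}}{2} + \frac{B C e^{x} e^{2 y}}{2} + \frac{B D y e^{x} e^{y} \cos{\left(x y \right)}}{2} + \frac{B D e^{x} e^{y} \sin{\left(x y \right)}}{2} + \frac{C D y e^{y} \cos{\left(x y \right)}}{2} + \frac{D^{2} y \sin{\left(x y \right)} \cos{\left(x y \right)}}{2}
  -2·u·u_xx = - 4 A^{2} x^{2} - 2 A B x^{2} e^{x} e^{y} - 4 A B e^{x} e^{y} - 4 A C e^{y} + 2 A D x^{2} y^{2} \sin{\left(x y \right)} - 4 A D \sin{\left(x y \right)} - 2 B^{2} e^{2 x} e^{2 y} - 2 B C e^{x} e^{2 y} + 2 B D y^{2} e^{x} e^{y} \sin{\left(x y \right)} - 2 B D e^{x} e^{y} \sin{\left(x y \right)} + 2 C D y^{2} e^{y} \sin{\left(x y \right)} + 2 D^{2} y^{2} \sin^{2}{\left(x y \right)}
Sum these and collect like terms in the independent variables.
This must equal f(x, y) identically; expanded, f = 36 x^{4} \sin{\left(x y \right)} + 9 x^{3} - 18 x^{2} y^{2} \sin{\left(x y \right)} - \frac{9 x^{2} y \cos{\left(x y \right)}}{2} - 36 x^{2} e^{x} e^{y} \sin{\left(x y \right)} - \frac{45 x^{2} e^{x} e^{y}}{2} - 36 x^{2} e^{y} \sin{\left(x y \right)} - 36 x^{2} e^{y} - 36 x^{2} \sin^{2}{\left(x y \right)} - 36 x^{2} - 9 x e^{x} e^{y} - 9 x e^{y} - 9 x \sin{\left(x y \right)} + 18 y^{2} e^{x} e^{y} \sin{\left(x y \right)} + 18 y^{2} e^{y} \sin{\left(x y \right)} + 18 y^{2} \sin^{2}{\left(x y \right)} + \frac{9 y e^{x} e^{y} \cos{\left(x y \right)}}{2} + \frac{9 y e^{y} \cos{\left(x y \right)}}{2} + \frac{9 y \sin{\left(x y \right)} \cos{\left(x y \right)}}{2} + \frac{45 e^{2 x} e^{2 y}}{2} + \frac{117 e^{x} e^{2 y}}{2} + \frac{45 e^{x} e^{y} \sin{\left(x y \right)}}{2} + 36 e^{x} e^{y} + 36 e^{2 y} + 36 e^{y} \sin{\left(x y \right)} + 36 e^{y} + 36 \sin{\left(x y \right)}.
Matching coefficients of the independent functions:
(each divided by its leading coefficient; functions giving the same equation are listed together)
  [x^{2}, x^{3}]:  A^{2} - 9 = 0
  [x e^{y}, x^{2} e^{y}, e^{y}]:  A C + 9 = 0
  [x \sin{\left(x y \right)}, x^{4} \sin{\left(x y \right)}, x^{2} y \cos{\left(x y \right)}, …]:  A D + 9 = 0
  [x^{2} \sin^{2}{\left(x y \right)}, y^{2} \sin^{2}{\left(x y \right)}, y \sin{\left(x y \right)} \cos{\left(x y \right)}]:  D^{2} - 9 = 0
  [e^{x} e^{y}, x e^{x} e^{y}, x^{2} e^{x} e^{y}]:  A B + 9 = 0
  [e^{x} e^{2 y}]:  B C - 9 = 0
  [e^{2 x} e^{2 y}]:  B^{2} - 9 = 0
  [e^{y} \sin{\left(x y \right)}, x^{2} e^{y} \sin{\left(x y \right)}, y e^{y} \cos{\left(x y \right)}, …]:  C D - 9 = 0
  [e^{x} e^{y} \sin{\left(x y \right)}, x^{2} e^{x} e^{y} \sin{\left(x y \right)}, y e^{x} e^{y} \cos{\left(x y \right)}, …]:  B D - 9 = 0
  [e^{2 y}]:  C^{2} - 9 = 0
These equations allow (A, B, C, D) = (-3, 3, 3, 3) or (3, -3, -3, -3).
Impose the point condition(s):
  u(0, 0) = 6  ⟹  B + C = 6
Only A = -3, B = 3, C = 3, D = 3 satisfies everything.
Hence u(x, y) = - 3 x^{2} + 3 e^{y} + 3 e^{x + y} + 3 \sin{\left(x y \right)}.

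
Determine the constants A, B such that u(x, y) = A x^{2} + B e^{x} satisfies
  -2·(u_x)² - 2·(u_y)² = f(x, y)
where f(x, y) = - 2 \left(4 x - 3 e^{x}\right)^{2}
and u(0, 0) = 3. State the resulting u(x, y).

Substitute the ansatz u = A x^{2} + B e^{x} into the left-hand side.
Derivatives of the ansatz:
  u_x = 2 A x + B e^{x}
  u_y = 0
Term by term:
  -2·(u_x)² = - 8 A^{2} x^{2} - 8 A B x e^{x} - 2 B^{2} e^{2 x}
  -2·(u_y)² = 0
So the left-hand side equals
  - 8 A^{2} x^{2} - 8 A B x e^{x} - 2 B^{2} e^{2 x}
This must equal f(x, y) identically; expanded, f = - 32 x^{2} + 48 x e^{x} - 18 e^{2 x}.
Matching coefficients of the independent functions:
  [x^{2}]:  - 8 A^{2} = -32
  [x e^{x}]:  - 8 A B = 48
  [e^{2 x}]:  - 2 B^{2} = -18
These equations allow (A, B) = (-2, 3) or (2, -3).
Impose the point condition(s):
  u(0, 0) = 3  ⟹  B = 3
Only A = -2, B = 3 satisfies everything.
Hence u(x, y) = - 2 x^{2} + 3 e^{x}.

Answer: u(x, y) = - 2 x^{2} + 3 e^{x}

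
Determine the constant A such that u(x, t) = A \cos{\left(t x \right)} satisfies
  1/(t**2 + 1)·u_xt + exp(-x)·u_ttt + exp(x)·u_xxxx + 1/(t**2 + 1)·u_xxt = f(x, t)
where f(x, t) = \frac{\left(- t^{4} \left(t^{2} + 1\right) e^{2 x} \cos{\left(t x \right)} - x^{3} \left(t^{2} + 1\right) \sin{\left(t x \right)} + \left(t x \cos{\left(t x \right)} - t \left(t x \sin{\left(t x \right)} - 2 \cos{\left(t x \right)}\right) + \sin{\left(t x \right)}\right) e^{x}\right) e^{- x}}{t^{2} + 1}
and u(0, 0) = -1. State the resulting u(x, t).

Answer: u(x, t) = - \cos{\left(t x \right)}

Derivation:
Substitute the ansatz u = A \cos{\left(t x \right)} into the left-hand side.
Derivatives of the ansatz:
  u_xt = - A t x \cos{\left(t x \right)} - A \sin{\left(t x \right)}
  u_ttt = A x^{3} \sin{\left(t x \right)}
  u_xxxx = A t^{4} \cos{\left(t x \right)}
  u_xxt = A t^{2} x \sin{\left(t x \right)} - 2 A t \cos{\left(t x \right)}
Term by term:
  1/(t**2 + 1)·u_xt = - \frac{A t x \cos{\left(t x \right)}}{t^{2} + 1} - \frac{A \sin{\left(t x \right)}}{t^{2} + 1}
  exp(-x)·u_ttt = A x^{3} e^{- x} \sin{\left(t x \right)}
  exp(x)·u_xxxx = A t^{4} e^{x} \cos{\left(t x \right)}
  1/(t**2 + 1)·u_xxt = \frac{A t^{2} x \sin{\left(t x \right)}}{t^{2} + 1} - \frac{2 A t \cos{\left(t x \right)}}{t^{2} + 1}
So the left-hand side equals
  A t^{4} e^{x} \cos{\left(t x \right)} + \frac{A t^{2} x \sin{\left(t x \right)}}{t^{2} + 1} - \frac{A t x \cos{\left(t x \right)}}{t^{2} + 1} - \frac{2 A t \cos{\left(t x \right)}}{t^{2} + 1} + A x^{3} e^{- x} \sin{\left(t x \right)} - \frac{A \sin{\left(t x \right)}}{t^{2} + 1}
This must equal f(x, t) identically; expanded, f = - t^{4} e^{x} \cos{\left(t x \right)} - \frac{t^{2} x \sin{\left(t x \right)}}{t^{2} + 1} + \frac{t x \cos{\left(t x \right)}}{t^{2} + 1} + \frac{2 t \cos{\left(t x \right)}}{t^{2} + 1} - x^{3} e^{- x} \sin{\left(t x \right)} + \frac{\sin{\left(t x \right)}}{t^{2} + 1}.
Matching coefficients of the independent functions:
  [\frac{\sin{\left(t x \right)}}{t^{2} + 1}, \frac{t x \cos{\left(t x \right)}}{t^{2} + 1}]:  - A = 1
  [\frac{t \cos{\left(t x \right)}}{t^{2} + 1}]:  - 2 A = 2
  [t^{4} e^{x} \cos{\left(t x \right)}, x^{3} e^{- x} \sin{\left(t x \right)}, \frac{t^{2} x \sin{\left(t x \right)}}{t^{2} + 1}]:  A = -1
Solving: A = -1.
Check against the point condition:
  u(0, 0) = -1  ⟹  A = -1  ✓
Hence u(x, t) = - \cos{\left(t x \right)}.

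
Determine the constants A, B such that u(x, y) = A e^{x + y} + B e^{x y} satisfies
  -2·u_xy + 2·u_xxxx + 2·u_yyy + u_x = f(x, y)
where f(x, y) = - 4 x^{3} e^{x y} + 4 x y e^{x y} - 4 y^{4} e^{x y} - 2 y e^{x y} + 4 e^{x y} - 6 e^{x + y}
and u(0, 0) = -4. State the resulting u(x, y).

Substitute the ansatz u = A e^{x + y} + B e^{x y} into the left-hand side.
Derivatives of the ansatz:
  u_xy = A e^{x} e^{y} + B x y e^{x y} + B e^{x y}
  u_xxxx = A e^{x} e^{y} + B y^{4} e^{x y}
  u_yyy = A e^{x} e^{y} + B x^{3} e^{x y}
  u_x = A e^{x} e^{y} + B y e^{x y}
Term by term:
  -2·u_xy = - 2 A e^{x} e^{y} - 2 B x y e^{x y} - 2 B e^{x y}
  2·u_xxxx = 2 A e^{x} e^{y} + 2 B y^{4} e^{x y}
  2·u_yyy = 2 A e^{x} e^{y} + 2 B x^{3} e^{x y}
  u_x = A e^{x} e^{y} + B y e^{x y}
So the left-hand side equals
  3 A e^{x} e^{y} + 2 B x^{3} e^{x y} - 2 B x y e^{x y} + 2 B y^{4} e^{x y} + B y e^{x y} - 2 B e^{x y}
This must equal f(x, y) identically; expanded, f = - 4 x^{3} e^{x y} + 4 x y e^{x y} - 4 y^{4} e^{x y} - 2 y e^{x y} - 6 e^{x} e^{y} + 4 e^{x y}.
Matching coefficients of the independent functions:
  [x^{3} e^{x y}, y^{4} e^{x y}]:  2 B = -4
  [y e^{x y}]:  B = -2
  [e^{x} e^{y}]:  3 A = -6
  [x y e^{x y}, e^{x y}]:  - 2 B = 4
Solving: A = -2, B = -2.
Check against the point condition:
  u(0, 0) = -4  ⟹  A + B = -4  ✓
Hence u(x, y) = - 2 e^{x y} - 2 e^{x + y}.

Answer: u(x, y) = - 2 e^{x y} - 2 e^{x + y}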